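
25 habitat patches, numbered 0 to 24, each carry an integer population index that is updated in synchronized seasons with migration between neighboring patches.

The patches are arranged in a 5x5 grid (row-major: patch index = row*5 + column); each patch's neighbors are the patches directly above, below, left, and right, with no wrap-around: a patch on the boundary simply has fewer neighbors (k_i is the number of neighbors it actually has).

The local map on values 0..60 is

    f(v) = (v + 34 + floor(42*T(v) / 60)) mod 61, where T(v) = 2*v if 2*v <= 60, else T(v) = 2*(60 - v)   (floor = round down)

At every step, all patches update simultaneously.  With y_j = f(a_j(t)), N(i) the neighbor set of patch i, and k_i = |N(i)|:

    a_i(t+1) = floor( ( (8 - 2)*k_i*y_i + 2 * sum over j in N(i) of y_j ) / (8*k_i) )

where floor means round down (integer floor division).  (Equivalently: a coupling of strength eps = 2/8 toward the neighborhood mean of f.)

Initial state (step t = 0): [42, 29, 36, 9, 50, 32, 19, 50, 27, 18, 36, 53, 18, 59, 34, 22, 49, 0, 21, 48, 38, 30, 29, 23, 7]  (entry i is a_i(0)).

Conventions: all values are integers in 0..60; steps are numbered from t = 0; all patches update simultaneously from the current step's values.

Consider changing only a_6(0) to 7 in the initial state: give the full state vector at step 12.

Simulating step by step:
t=0: [42, 29, 36, 9, 50, 32, 7, 50, 27, 18, 36, 53, 18, 59, 34, 22, 49, 0, 21, 48, 38, 30, 29, 23, 7]
t=1: [40, 42, 42, 50, 36, 44, 47, 36, 36, 21, 40, 35, 20, 32, 39, 28, 36, 32, 25, 37, 39, 43, 40, 30, 45]
t=2: [40, 39, 39, 38, 39, 39, 38, 40, 40, 27, 40, 41, 26, 41, 39, 40, 41, 41, 35, 40, 40, 39, 41, 43, 40]
t=3: [41, 41, 41, 41, 40, 41, 40, 40, 40, 38, 40, 39, 36, 40, 40, 40, 40, 39, 42, 41, 41, 40, 40, 39, 40]
t=4: [40, 40, 40, 40, 40, 40, 40, 41, 40, 41, 40, 41, 41, 41, 40, 40, 41, 41, 40, 40, 40, 40, 41, 40, 40]
t=5: [41, 41, 40, 41, 40, 41, 40, 40, 40, 40, 40, 40, 40, 40, 40, 40, 40, 40, 40, 41, 41, 40, 40, 40, 41]
t=6: [40, 40, 40, 40, 40, 40, 40, 41, 40, 41, 40, 41, 41, 41, 40, 40, 41, 41, 40, 40, 40, 40, 41, 40, 40]
t=7: [41, 41, 40, 41, 40, 41, 40, 40, 40, 40, 40, 40, 40, 40, 40, 40, 40, 40, 40, 41, 41, 40, 40, 40, 41]
t=8: [40, 40, 40, 40, 40, 40, 40, 41, 40, 41, 40, 41, 41, 41, 40, 40, 41, 41, 40, 40, 40, 40, 41, 40, 40]
t=9: [41, 41, 40, 41, 40, 41, 40, 40, 40, 40, 40, 40, 40, 40, 40, 40, 40, 40, 40, 41, 41, 40, 40, 40, 41]
t=10: [40, 40, 40, 40, 40, 40, 40, 41, 40, 41, 40, 41, 41, 41, 40, 40, 41, 41, 40, 40, 40, 40, 41, 40, 40]
t=11: [41, 41, 40, 41, 40, 41, 40, 40, 40, 40, 40, 40, 40, 40, 40, 40, 40, 40, 40, 41, 41, 40, 40, 40, 41]
t=12: [40, 40, 40, 40, 40, 40, 40, 41, 40, 41, 40, 41, 41, 41, 40, 40, 41, 41, 40, 40, 40, 40, 41, 40, 40]

Answer: [40, 40, 40, 40, 40, 40, 40, 41, 40, 41, 40, 41, 41, 41, 40, 40, 41, 41, 40, 40, 40, 40, 41, 40, 40]
Key observation: This trace re-runs the system from the modified initial state.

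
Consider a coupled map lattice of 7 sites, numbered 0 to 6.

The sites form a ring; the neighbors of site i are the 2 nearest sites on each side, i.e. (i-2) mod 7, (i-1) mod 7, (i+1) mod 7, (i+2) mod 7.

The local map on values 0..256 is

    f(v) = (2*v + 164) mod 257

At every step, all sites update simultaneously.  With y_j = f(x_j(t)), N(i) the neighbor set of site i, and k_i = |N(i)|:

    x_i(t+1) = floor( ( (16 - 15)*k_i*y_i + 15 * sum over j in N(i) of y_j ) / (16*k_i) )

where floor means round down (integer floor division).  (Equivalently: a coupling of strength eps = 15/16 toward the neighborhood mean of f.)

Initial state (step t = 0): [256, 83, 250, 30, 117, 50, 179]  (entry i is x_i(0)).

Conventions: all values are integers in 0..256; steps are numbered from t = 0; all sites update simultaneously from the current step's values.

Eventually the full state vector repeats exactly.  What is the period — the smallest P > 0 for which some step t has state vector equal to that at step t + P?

Answer: 16
Key observation: The state at step 18, [105, 106, 108, 107, 105, 107, 108], reappears at step 34 — and no state repeats earlier — so the cycle the system enters has period 16.

Derivation:
t=0: [256, 83, 250, 30, 117, 50, 179]
t=1: [65, 132, 150, 100, 99, 125, 90]
t=2: [148, 113, 111, 156, 137, 88, 115]
t=3: [125, 169, 180, 136, 144, 178, 149]
t=4: [119, 144, 182, 118, 105, 172, 154]
t=5: [167, 133, 141, 144, 153, 161, 179]
t=6: [155, 159, 204, 200, 158, 168, 201]
t=7: [149, 102, 171, 178, 108, 142, 216]
t=8: [161, 133, 119, 158, 131, 109, 152]
t=9: [167, 200, 195, 157, 175, 202, 176]
t=10: [49, 121, 122, 47, 74, 112, 80]
t=11: [117, 61, 58, 113, 85, 38, 83]
t=12: [94, 88, 90, 94, 114, 114, 118]
t=13: [110, 103, 101, 109, 116, 118, 113]
t=14: [124, 122, 124, 125, 128, 131, 130]
t=15: [160, 158, 156, 159, 162, 161, 159]
t=16: [224, 223, 226, 225, 224, 227, 227]
t=17: [101, 100, 98, 100, 102, 100, 99]
t=18: [105, 106, 108, 107, 105, 107, 108]
t=19: [121, 120, 118, 120, 121, 119, 118]
t=20: [144, 145, 147, 146, 144, 146, 147]
t=21: [199, 198, 196, 198, 199, 197, 196]
t=22: [43, 44, 46, 45, 43, 45, 46]
t=23: [254, 253, 251, 253, 254, 252, 251]
t=24: [153, 154, 156, 155, 153, 155, 156]
t=25: [217, 216, 214, 216, 217, 215, 214]
t=26: [79, 80, 82, 81, 79, 81, 82]
t=27: [69, 68, 66, 68, 69, 67, 66]
t=28: [40, 41, 43, 42, 40, 42, 43]
t=29: [248, 247, 245, 247, 248, 246, 245]
t=30: [141, 142, 144, 143, 141, 143, 144]
t=31: [193, 192, 190, 192, 193, 191, 190]
t=32: [31, 32, 34, 33, 31, 33, 34]
t=33: [230, 229, 227, 229, 230, 228, 227]
t=34: [105, 106, 108, 107, 105, 107, 108]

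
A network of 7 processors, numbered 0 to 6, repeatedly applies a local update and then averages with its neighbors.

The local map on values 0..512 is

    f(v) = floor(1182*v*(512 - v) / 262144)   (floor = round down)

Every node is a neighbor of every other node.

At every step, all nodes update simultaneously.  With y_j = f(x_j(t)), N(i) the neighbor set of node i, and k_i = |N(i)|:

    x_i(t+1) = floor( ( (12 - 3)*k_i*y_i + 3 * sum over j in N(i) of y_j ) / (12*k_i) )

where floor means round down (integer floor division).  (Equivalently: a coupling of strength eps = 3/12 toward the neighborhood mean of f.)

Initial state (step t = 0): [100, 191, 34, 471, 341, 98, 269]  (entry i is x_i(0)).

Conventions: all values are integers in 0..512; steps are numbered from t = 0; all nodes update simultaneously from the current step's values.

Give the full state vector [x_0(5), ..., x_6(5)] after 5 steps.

Answer: [290, 290, 290, 290, 290, 290, 290]

Derivation:
t=0: [100, 191, 34, 471, 341, 98, 269]
t=1: [187, 252, 108, 118, 242, 185, 264]
t=2: [270, 285, 215, 224, 284, 269, 285]
t=3: [293, 291, 288, 290, 291, 293, 291]
t=4: [289, 289, 289, 289, 289, 289, 289]
t=5: [290, 290, 290, 290, 290, 290, 290]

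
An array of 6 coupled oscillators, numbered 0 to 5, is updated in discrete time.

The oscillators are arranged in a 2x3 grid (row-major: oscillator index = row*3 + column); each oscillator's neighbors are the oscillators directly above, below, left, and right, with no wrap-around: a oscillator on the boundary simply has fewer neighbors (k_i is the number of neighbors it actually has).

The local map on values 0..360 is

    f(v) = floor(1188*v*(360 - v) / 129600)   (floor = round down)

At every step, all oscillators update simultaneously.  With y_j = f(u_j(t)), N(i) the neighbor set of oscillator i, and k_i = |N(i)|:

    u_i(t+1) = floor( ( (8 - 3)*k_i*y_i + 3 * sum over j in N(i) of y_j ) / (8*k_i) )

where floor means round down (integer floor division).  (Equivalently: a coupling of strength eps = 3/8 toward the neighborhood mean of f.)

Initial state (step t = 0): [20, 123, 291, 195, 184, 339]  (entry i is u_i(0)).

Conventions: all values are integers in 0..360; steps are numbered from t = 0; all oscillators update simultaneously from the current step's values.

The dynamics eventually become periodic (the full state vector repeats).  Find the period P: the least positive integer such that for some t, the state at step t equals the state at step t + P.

Answer: 2
Key observation: The state at step 10, [296, 296, 296, 296, 296, 296], reappears at step 12 — and no state repeats earlier — so the cycle the system enters has period 2.

Derivation:
t=0: [20, 123, 291, 195, 184, 339]
t=1: [143, 234, 177, 250, 263, 130]
t=2: [275, 270, 287, 254, 245, 270]
t=3: [221, 221, 203, 242, 247, 223]
t=4: [277, 279, 287, 263, 262, 277]
t=5: [213, 209, 198, 229, 228, 211]
t=6: [284, 287, 291, 276, 278, 286]
t=7: [198, 193, 187, 208, 204, 194]
t=8: [293, 294, 295, 290, 291, 294]
t=9: [179, 177, 175, 184, 182, 177]
t=10: [296, 296, 296, 296, 296, 296]
t=11: [173, 173, 173, 173, 173, 173]
t=12: [296, 296, 296, 296, 296, 296]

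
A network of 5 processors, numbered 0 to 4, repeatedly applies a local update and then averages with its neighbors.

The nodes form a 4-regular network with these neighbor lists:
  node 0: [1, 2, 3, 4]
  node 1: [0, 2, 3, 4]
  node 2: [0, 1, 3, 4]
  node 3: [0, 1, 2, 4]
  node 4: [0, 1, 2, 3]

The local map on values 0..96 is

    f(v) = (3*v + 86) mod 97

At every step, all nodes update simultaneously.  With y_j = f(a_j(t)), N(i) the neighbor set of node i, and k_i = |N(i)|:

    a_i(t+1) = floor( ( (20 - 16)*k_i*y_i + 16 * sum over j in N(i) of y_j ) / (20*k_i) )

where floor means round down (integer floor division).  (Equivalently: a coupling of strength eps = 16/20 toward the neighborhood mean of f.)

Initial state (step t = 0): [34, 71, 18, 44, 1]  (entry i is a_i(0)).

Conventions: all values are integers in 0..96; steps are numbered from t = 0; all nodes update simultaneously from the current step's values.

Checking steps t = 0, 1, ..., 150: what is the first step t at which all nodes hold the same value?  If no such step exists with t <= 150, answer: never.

Answer: 1
Key observation: Synchronization is absorbing here: once all nodes are equal they stay equal, and step 1 is the first all-equal step.

Derivation:
t=0: [34, 71, 18, 44, 1]  (not all equal)
t=1: [51, 51, 51, 51, 51]  (all equal)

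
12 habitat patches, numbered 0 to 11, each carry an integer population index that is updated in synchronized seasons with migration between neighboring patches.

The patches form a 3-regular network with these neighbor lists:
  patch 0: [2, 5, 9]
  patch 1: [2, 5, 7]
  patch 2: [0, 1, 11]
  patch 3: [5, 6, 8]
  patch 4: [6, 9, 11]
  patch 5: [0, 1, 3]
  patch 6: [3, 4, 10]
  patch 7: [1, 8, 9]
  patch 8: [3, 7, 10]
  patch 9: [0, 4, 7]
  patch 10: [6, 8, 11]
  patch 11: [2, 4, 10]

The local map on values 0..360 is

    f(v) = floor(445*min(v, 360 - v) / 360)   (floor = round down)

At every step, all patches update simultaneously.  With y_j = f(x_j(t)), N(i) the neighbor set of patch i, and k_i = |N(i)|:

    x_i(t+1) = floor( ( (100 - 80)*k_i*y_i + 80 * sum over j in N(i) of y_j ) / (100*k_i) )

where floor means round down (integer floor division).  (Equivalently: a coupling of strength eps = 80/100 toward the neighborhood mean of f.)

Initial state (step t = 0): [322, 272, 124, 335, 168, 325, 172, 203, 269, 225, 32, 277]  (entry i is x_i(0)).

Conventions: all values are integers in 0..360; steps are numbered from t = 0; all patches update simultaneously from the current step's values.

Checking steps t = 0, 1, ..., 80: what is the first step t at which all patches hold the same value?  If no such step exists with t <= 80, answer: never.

Answer: 16
Key observation: Synchronization is absorbing here: once all patches are equal they stay equal, and step 16 is the first all-equal step.

Derivation:
t=0: [322, 272, 124, 335, 168, 325, 172, 203, 269, 225, 32, 277]  (not all equal)
t=1: [105, 125, 98, 103, 169, 57, 116, 141, 92, 152, 121, 126]  (not all equal)
t=2: [126, 128, 141, 112, 170, 123, 157, 155, 142, 173, 139, 158]  (not all equal)
t=3: [174, 169, 170, 166, 202, 150, 177, 183, 168, 190, 184, 187]  (not all equal)
t=4: [204, 205, 211, 203, 209, 204, 208, 210, 212, 209, 213, 208]  (not all equal)
t=5: [188, 187, 188, 188, 186, 192, 187, 186, 185, 187, 184, 184]  (not all equal)
t=6: [210, 211, 213, 212, 214, 211, 214, 214, 214, 213, 215, 215]  (not all equal)
t=7: [182, 182, 182, 181, 180, 183, 180, 181, 180, 181, 179, 179]  (not all equal)
t=8: [219, 219, 220, 220, 221, 219, 221, 221, 221, 221, 221, 221]  (not all equal)
t=9: [172, 172, 173, 172, 171, 173, 171, 171, 171, 171, 171, 171]  (not all equal)
t=10: [212, 212, 211, 211, 211, 212, 211, 211, 211, 211, 211, 211]  (not all equal)
t=11: [183, 183, 182, 183, 184, 182, 184, 183, 184, 183, 184, 184]  (not all equal)
t=12: [219, 219, 218, 218, 217, 218, 217, 217, 217, 217, 217, 217]  (not all equal)
t=13: [175, 175, 174, 175, 176, 174, 175, 175, 175, 175, 176, 175]  (not all equal)
t=14: [215, 215, 215, 215, 216, 215, 216, 216, 216, 216, 216, 216]  (not all equal)
t=15: [178, 178, 178, 178, 178, 179, 178, 178, 178, 178, 178, 178]  (not all equal)
t=16: [220, 220, 220, 220, 220, 220, 220, 220, 220, 220, 220, 220]  (all equal)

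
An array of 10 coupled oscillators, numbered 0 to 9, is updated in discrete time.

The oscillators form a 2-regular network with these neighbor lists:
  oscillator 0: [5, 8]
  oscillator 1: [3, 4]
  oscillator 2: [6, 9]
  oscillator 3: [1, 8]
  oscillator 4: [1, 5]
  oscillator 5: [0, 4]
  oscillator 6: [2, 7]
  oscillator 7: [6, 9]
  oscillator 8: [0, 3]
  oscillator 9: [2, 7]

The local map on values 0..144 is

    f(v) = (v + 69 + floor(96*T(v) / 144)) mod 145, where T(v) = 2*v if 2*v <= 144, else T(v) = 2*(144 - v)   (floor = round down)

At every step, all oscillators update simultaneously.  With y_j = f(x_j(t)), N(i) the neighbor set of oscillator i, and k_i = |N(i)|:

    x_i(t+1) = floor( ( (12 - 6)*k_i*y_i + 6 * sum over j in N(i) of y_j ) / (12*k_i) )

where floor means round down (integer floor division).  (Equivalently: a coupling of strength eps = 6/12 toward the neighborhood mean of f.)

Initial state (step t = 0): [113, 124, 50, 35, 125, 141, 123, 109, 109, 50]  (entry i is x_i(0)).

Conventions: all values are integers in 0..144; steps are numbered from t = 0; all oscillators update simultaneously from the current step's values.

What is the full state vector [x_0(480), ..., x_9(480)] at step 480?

Answer: [87, 87, 87, 87, 87, 87, 87, 87, 87, 87]
Key observation: The state at step 11, [87, 87, 87, 87, 87, 87, 87, 87, 87, 87], reappears at step 12: the system is in a cycle of period 1 from step 11 on.  Therefore the state at step 480 equals the state at step 11 + ((480 - 11) mod 1) = 11, which is [87, 87, 87, 87, 87, 87, 87, 87, 87, 87].

Derivation:
t=0: [113, 124, 50, 35, 125, 141, 123, 109, 109, 50]
t=1: [76, 56, 48, 40, 72, 72, 67, 68, 60, 49]
t=2: [84, 54, 47, 38, 82, 91, 69, 70, 58, 48]
t=3: [80, 50, 46, 33, 77, 86, 72, 73, 54, 48]
t=4: [78, 42, 47, 23, 76, 88, 76, 77, 47, 48]
t=5: [74, 64, 48, 74, 72, 88, 75, 76, 69, 48]
t=6: [88, 82, 49, 85, 85, 88, 77, 76, 88, 49]
t=7: [86, 87, 51, 87, 87, 86, 77, 77, 86, 51]
t=8: [87, 87, 54, 87, 87, 87, 78, 78, 87, 54]
t=9: [87, 87, 60, 87, 87, 87, 80, 80, 87, 60]
t=10: [87, 87, 70, 87, 87, 87, 82, 82, 87, 70]
t=11: [87, 87, 87, 87, 87, 87, 87, 87, 87, 87]
t=12: [87, 87, 87, 87, 87, 87, 87, 87, 87, 87]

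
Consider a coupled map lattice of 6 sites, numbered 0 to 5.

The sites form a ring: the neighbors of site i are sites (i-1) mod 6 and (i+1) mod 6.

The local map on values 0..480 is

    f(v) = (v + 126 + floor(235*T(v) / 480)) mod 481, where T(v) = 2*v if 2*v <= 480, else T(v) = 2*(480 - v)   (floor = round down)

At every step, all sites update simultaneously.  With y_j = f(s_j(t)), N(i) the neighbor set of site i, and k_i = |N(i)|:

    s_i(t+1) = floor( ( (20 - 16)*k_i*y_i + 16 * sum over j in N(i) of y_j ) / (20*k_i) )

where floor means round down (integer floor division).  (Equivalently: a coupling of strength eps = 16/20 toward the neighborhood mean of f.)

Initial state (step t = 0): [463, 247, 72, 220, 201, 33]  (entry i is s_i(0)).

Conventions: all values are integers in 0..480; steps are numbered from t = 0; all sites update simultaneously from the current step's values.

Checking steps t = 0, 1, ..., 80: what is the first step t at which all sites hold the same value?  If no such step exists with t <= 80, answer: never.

Answer: 7
Key observation: Synchronization is absorbing here: once all sites are equal they stay equal, and step 7 is the first all-equal step.

Derivation:
t=0: [463, 247, 72, 220, 201, 33]  (not all equal)
t=1: [149, 180, 133, 140, 116, 104]  (not all equal)
t=2: [216, 323, 239, 378, 364, 376]  (not all equal)
t=3: [111, 100, 120, 120, 122, 102]  (not all equal)
t=4: [329, 347, 347, 364, 349, 350]  (not all equal)
t=5: [121, 121, 122, 122, 122, 121]  (not all equal)
t=6: [365, 365, 366, 367, 366, 365]  (not all equal)
t=7: [122, 122, 122, 122, 122, 122]  (all equal)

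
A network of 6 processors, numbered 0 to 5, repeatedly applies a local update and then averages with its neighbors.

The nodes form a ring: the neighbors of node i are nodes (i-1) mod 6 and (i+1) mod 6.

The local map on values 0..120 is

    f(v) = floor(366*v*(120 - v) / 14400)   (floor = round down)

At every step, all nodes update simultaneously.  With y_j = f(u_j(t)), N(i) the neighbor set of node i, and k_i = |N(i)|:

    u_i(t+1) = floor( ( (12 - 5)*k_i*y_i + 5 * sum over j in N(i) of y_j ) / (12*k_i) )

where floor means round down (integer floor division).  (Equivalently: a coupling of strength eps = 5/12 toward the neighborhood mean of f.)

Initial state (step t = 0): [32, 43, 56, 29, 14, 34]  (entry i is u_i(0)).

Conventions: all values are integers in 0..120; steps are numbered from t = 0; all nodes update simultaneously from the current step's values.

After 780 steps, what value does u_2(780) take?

Answer: u_2(780) = 84
Key observation: The state at step 10, [84, 84, 84, 84, 84, 84], reappears at step 12: the system is in a cycle of period 2 from step 10 on.  Therefore the state at step 780 equals the state at step 10 + ((780 - 10) mod 2) = 10, which is [84, 84, 84, 84, 84, 84].

Derivation:
t=0: [32, 43, 56, 29, 14, 34]
t=1: [74, 82, 84, 65, 50, 65]
t=2: [85, 79, 79, 86, 88, 88]
t=3: [75, 80, 80, 75, 71, 71]
t=4: [84, 81, 81, 84, 87, 87]
t=5: [76, 79, 79, 76, 72, 72]
t=6: [84, 82, 82, 84, 86, 86]
t=7: [76, 78, 78, 76, 74, 74]
t=8: [84, 83, 83, 84, 85, 85]
t=9: [76, 77, 77, 76, 75, 75]
t=10: [84, 84, 84, 84, 84, 84]
t=11: [76, 76, 76, 76, 76, 76]
t=12: [84, 84, 84, 84, 84, 84]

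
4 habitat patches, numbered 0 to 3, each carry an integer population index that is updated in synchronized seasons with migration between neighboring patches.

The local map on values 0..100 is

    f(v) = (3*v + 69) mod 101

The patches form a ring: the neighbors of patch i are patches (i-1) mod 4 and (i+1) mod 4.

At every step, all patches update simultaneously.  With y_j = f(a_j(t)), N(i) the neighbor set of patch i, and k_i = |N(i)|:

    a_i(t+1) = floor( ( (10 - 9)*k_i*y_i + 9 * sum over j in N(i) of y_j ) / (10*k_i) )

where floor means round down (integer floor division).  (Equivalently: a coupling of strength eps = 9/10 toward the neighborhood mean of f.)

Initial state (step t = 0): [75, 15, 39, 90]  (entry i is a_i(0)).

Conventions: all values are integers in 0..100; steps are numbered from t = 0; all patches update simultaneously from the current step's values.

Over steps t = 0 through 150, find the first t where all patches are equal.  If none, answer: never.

Answer: 37
Key observation: Synchronization is absorbing here: once all patches are equal they stay equal, and step 37 is the first all-equal step.

Derivation:
t=0: [75, 15, 39, 90]  (not all equal)
t=1: [31, 80, 30, 83]  (not all equal)
t=2: [15, 54, 15, 55]  (not all equal)
t=3: [28, 14, 28, 14]  (not all equal)
t=4: [14, 47, 14, 47]  (not all equal)
t=5: [8, 9, 8, 9]  (not all equal)
t=6: [95, 93, 95, 93]  (not all equal)
t=7: [45, 50, 45, 50]  (not all equal)
t=8: [15, 3, 15, 3]  (not all equal)
t=9: [71, 19, 71, 19]  (not all equal)
t=10: [30, 74, 30, 74]  (not all equal)
t=11: [85, 61, 85, 61]  (not all equal)
t=12: [47, 23, 47, 23]  (not all equal)
t=13: [34, 10, 34, 10]  (not all equal)
t=14: [96, 72, 96, 72]  (not all equal)
t=15: [80, 56, 80, 56]  (not all equal)
t=16: [32, 8, 32, 8]  (not all equal)
t=17: [90, 66, 90, 66]  (not all equal)
t=18: [62, 38, 62, 38]  (not all equal)
t=19: [79, 55, 79, 55]  (not all equal)
t=20: [29, 5, 29, 5]  (not all equal)
t=21: [81, 57, 81, 57]  (not all equal)
t=22: [35, 11, 35, 11]  (not all equal)
t=23: [8, 65, 8, 65]  (not all equal)
t=24: [65, 89, 65, 89]  (not all equal)
t=25: [35, 59, 35, 59]  (not all equal)
t=26: [46, 70, 46, 70]  (not all equal)
t=27: [69, 12, 69, 12]  (not all equal)
t=28: [11, 67, 11, 67]  (not all equal)
t=29: [61, 7, 61, 7]  (not all equal)
t=30: [86, 54, 86, 54]  (not all equal)
t=31: [28, 24, 28, 24]  (not all equal)
t=32: [41, 50, 41, 50]  (not all equal)
t=33: [24, 83, 24, 83]  (not all equal)
t=34: [17, 37, 17, 37]  (not all equal)
t=35: [73, 25, 73, 25]  (not all equal)
t=36: [47, 81, 47, 81]  (not all equal)
t=37: [8, 8, 8, 8]  (all equal)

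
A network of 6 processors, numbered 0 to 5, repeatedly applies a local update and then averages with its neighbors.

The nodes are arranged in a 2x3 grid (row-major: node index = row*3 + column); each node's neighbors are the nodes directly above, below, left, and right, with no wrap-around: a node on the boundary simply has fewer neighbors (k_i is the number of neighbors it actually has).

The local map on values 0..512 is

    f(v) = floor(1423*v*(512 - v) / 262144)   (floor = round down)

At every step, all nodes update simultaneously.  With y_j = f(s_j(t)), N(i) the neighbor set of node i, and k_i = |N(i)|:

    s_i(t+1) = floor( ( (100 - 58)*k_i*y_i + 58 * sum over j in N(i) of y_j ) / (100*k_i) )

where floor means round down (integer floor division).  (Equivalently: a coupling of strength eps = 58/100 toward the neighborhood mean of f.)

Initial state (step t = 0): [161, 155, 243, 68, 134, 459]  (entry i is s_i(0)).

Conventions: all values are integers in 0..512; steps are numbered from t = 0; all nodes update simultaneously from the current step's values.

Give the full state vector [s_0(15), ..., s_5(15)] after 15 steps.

Answer: [326, 326, 326, 326, 326, 326]

Derivation:
t=0: [161, 155, 243, 68, 134, 459]
t=1: [262, 306, 273, 236, 230, 237]
t=2: [350, 348, 350, 353, 350, 353]
t=3: [306, 307, 306, 305, 306, 305]
t=4: [341, 341, 341, 342, 341, 342]
t=5: [315, 316, 315, 315, 315, 315]
t=6: [336, 336, 336, 336, 336, 336]
t=7: [321, 321, 321, 321, 321, 321]
t=8: [332, 332, 332, 332, 332, 332]
t=9: [324, 324, 324, 324, 324, 324]
t=10: [330, 330, 330, 330, 330, 330]
t=11: [326, 326, 326, 326, 326, 326]
t=12: [329, 329, 329, 329, 329, 329]
t=13: [326, 326, 326, 326, 326, 326]
t=14: [329, 329, 329, 329, 329, 329]
t=15: [326, 326, 326, 326, 326, 326]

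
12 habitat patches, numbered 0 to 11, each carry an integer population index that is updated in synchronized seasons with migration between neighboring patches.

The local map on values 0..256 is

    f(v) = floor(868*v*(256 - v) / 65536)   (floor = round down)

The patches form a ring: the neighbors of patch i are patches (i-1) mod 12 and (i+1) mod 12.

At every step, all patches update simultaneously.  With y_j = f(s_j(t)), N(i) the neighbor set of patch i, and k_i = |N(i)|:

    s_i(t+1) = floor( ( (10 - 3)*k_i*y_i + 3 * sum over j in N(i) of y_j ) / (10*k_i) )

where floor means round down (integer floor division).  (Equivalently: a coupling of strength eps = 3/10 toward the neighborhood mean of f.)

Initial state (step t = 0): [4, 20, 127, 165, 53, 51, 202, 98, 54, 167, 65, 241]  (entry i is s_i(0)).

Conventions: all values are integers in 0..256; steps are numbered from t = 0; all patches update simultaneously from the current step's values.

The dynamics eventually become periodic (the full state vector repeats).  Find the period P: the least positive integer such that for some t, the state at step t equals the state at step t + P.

Answer: 2
Key observation: The state at step 11, [215, 215, 210, 178, 133, 117, 116, 116, 117, 131, 175, 210], reappears at step 13 — and no state repeats earlier — so the cycle the system enters has period 2.

Derivation:
t=0: [4, 20, 127, 165, 53, 51, 202, 98, 54, 167, 65, 241]
t=1: [25, 77, 190, 192, 149, 139, 152, 186, 160, 183, 151, 59]
t=2: [103, 163, 167, 169, 204, 213, 204, 182, 194, 185, 195, 149]
t=3: [207, 200, 196, 186, 145, 126, 142, 169, 163, 168, 167, 202]
t=4: [137, 146, 156, 175, 207, 215, 211, 197, 198, 195, 188, 150]
t=5: [213, 211, 204, 181, 139, 120, 127, 148, 152, 158, 173, 204]
t=6: [124, 126, 143, 178, 209, 215, 215, 211, 208, 203, 184, 144]
t=7: [215, 215, 209, 179, 135, 118, 117, 124, 132, 145, 175, 207]
t=8: [118, 118, 135, 179, 210, 215, 215, 215, 215, 209, 182, 139]
t=9: [215, 215, 210, 178, 133, 117, 116, 116, 118, 135, 176, 209]
t=10: [118, 117, 133, 179, 210, 215, 215, 215, 215, 211, 182, 136]
t=11: [215, 215, 210, 178, 133, 117, 116, 116, 117, 131, 175, 210]
t=12: [117, 117, 133, 179, 210, 215, 215, 215, 215, 211, 182, 134]
t=13: [215, 215, 210, 178, 133, 117, 116, 116, 117, 131, 175, 210]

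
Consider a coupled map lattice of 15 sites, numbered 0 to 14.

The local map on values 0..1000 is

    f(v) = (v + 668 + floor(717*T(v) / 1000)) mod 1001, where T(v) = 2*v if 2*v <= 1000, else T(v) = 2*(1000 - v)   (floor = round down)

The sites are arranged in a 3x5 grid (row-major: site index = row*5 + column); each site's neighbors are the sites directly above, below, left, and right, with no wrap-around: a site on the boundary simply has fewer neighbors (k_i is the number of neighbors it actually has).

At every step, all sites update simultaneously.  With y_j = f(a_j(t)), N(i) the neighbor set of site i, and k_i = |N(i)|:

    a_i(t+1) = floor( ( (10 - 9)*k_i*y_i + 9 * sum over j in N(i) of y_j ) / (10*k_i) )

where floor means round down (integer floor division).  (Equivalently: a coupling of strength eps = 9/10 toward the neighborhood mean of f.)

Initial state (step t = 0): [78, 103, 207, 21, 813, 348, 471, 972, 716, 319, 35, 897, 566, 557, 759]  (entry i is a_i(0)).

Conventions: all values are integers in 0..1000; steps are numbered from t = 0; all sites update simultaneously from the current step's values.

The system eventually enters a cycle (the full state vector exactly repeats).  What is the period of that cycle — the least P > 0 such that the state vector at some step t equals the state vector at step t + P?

Simulating step by step:
t=0: [78, 103, 207, 21, 813, 348, 471, 972, 716, 319, 35, 897, 566, 557, 759]
t=1: [730, 643, 711, 584, 597, 778, 716, 659, 686, 737, 626, 797, 760, 810, 663]
t=2: [791, 791, 823, 815, 816, 797, 788, 791, 798, 815, 766, 792, 772, 791, 769]
t=3: [756, 753, 752, 747, 746, 760, 756, 755, 752, 754, 757, 763, 757, 761, 753]
t=4: [772, 772, 774, 775, 774, 771, 771, 773, 773, 774, 770, 771, 770, 773, 771]
t=5: [765, 765, 764, 764, 764, 765, 765, 765, 764, 765, 766, 766, 765, 765, 765]
t=6: [768, 768, 768, 769, 768, 768, 768, 768, 768, 768, 768, 768, 768, 768, 768]
t=7: [767, 767, 767, 767, 767, 767, 767, 767, 767, 767, 767, 767, 767, 767, 767]
t=8: [768, 768, 768, 768, 768, 768, 768, 768, 768, 768, 768, 768, 768, 768, 768]
t=9: [767, 767, 767, 767, 767, 767, 767, 767, 767, 767, 767, 767, 767, 767, 767]

Answer: 2
Key observation: The state at step 7, [767, 767, 767, 767, 767, 767, 767, 767, 767, 767, 767, 767, 767, 767, 767], reappears at step 9 — and no state repeats earlier — so the cycle the system enters has period 2.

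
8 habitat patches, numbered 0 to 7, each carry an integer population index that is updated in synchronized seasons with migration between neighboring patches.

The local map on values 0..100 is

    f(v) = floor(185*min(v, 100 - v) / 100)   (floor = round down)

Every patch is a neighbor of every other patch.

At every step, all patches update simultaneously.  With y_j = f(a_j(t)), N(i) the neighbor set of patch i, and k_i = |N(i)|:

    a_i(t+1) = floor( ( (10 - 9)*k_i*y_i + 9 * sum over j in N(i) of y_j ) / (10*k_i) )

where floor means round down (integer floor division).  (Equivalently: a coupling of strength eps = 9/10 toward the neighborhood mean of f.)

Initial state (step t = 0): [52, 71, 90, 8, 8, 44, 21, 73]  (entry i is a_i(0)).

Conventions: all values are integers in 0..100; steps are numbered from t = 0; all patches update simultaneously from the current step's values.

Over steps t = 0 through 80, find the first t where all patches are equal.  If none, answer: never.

Answer: 2
Key observation: Synchronization is absorbing here: once all patches are equal they stay equal, and step 2 is the first all-equal step.

Derivation:
t=0: [52, 71, 90, 8, 8, 44, 21, 73]  (not all equal)
t=1: [43, 44, 45, 45, 45, 43, 44, 44]  (not all equal)
t=2: [81, 81, 81, 81, 81, 81, 81, 81]  (all equal)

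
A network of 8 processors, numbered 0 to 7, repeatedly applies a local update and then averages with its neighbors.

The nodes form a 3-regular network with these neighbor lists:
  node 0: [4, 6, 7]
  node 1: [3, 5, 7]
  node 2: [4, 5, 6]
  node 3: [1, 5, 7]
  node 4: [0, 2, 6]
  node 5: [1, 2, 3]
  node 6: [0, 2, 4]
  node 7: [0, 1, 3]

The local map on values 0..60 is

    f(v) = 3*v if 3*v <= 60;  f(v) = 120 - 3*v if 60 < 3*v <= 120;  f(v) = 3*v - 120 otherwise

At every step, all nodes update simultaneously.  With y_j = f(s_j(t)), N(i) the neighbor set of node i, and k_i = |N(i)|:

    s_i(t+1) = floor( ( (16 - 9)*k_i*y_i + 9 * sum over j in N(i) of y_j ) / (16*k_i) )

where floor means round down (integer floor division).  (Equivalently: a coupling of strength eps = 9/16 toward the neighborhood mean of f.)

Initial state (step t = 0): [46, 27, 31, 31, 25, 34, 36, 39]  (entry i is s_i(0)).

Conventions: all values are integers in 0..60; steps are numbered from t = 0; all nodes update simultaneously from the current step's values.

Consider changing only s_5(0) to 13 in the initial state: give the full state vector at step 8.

Simulating step by step:
t=0: [46, 27, 31, 31, 25, 13, 36, 39]
t=1: [19, 30, 29, 27, 30, 34, 22, 17]
t=2: [50, 33, 33, 35, 40, 27, 46, 45]
t=3: [19, 22, 19, 20, 12, 27, 17, 18]
t=4: [51, 52, 48, 53, 46, 49, 50, 55]
t=5: [31, 36, 24, 37, 24, 30, 27, 39]
t=6: [28, 13, 42, 12, 42, 26, 40, 10]
t=7: [22, 37, 11, 36, 10, 33, 9, 33]
t=8: [38, 14, 29, 14, 34, 19, 33, 23]

Answer: [38, 14, 29, 14, 34, 19, 33, 23]
Key observation: This trace re-runs the system from the modified initial state.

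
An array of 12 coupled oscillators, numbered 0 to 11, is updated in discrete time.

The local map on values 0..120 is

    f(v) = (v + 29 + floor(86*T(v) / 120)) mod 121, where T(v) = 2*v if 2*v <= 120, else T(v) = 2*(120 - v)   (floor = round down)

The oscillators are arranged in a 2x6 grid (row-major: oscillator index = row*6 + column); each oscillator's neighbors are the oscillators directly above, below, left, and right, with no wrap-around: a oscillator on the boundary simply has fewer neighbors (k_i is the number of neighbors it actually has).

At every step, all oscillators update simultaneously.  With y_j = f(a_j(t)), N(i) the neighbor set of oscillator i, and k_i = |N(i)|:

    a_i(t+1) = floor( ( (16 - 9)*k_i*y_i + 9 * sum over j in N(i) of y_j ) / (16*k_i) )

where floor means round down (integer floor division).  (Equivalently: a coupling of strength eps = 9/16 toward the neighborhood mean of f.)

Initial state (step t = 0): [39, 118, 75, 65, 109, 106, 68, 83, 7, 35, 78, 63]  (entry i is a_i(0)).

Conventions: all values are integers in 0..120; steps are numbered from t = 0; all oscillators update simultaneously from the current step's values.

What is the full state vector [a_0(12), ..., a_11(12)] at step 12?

Simulating step by step:
t=0: [39, 118, 75, 65, 109, 106, 68, 83, 7, 35, 78, 63]
t=1: [22, 29, 44, 58, 38, 38, 34, 42, 58, 76, 57, 45]
t=2: [94, 63, 43, 33, 17, 4, 74, 52, 34, 47, 32, 20]
t=3: [44, 38, 56, 67, 78, 57, 41, 54, 61, 70, 78, 74]
t=4: [8, 18, 38, 47, 46, 46, 18, 28, 47, 49, 46, 46]
t=5: [61, 58, 21, 18, 19, 19, 72, 73, 32, 23, 20, 19]
t=6: [50, 55, 77, 76, 74, 75, 49, 59, 86, 84, 77, 75]
t=7: [31, 41, 44, 46, 46, 47, 34, 42, 44, 44, 45, 46]
t=8: [78, 27, 14, 17, 19, 20, 80, 29, 14, 16, 17, 19]
t=9: [59, 80, 70, 69, 73, 75, 60, 81, 70, 67, 71, 74]
t=10: [50, 46, 48, 49, 48, 47, 50, 47, 48, 49, 48, 47]
t=11: [26, 22, 23, 25, 24, 22, 27, 23, 24, 25, 24, 22]
t=12: [89, 84, 85, 87, 86, 83, 90, 86, 86, 88, 86, 83]

Answer: [89, 84, 85, 87, 86, 83, 90, 86, 86, 88, 86, 83]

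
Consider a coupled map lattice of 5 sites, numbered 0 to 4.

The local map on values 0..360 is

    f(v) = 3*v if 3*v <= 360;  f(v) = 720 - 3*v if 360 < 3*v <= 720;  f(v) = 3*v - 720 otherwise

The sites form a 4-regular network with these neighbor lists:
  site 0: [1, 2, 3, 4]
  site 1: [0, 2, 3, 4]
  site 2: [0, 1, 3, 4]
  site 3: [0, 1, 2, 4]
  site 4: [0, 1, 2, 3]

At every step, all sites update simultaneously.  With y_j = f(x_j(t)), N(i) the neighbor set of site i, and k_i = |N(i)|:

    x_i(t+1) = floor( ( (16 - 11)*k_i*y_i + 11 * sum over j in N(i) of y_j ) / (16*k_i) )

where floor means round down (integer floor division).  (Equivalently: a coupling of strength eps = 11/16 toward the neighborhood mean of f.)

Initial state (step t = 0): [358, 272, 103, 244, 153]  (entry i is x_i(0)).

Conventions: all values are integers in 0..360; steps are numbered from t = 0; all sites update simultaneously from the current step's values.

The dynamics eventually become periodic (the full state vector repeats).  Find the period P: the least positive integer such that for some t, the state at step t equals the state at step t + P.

Answer: 2
Key observation: The state at step 9, [90, 90, 90, 90, 90], reappears at step 11 — and no state repeats earlier — so the cycle the system enters has period 2.

Derivation:
t=0: [358, 272, 103, 244, 153]
t=1: [227, 190, 220, 179, 214]
t=2: [93, 108, 96, 113, 98]
t=3: [301, 307, 302, 309, 303]
t=4: [191, 194, 192, 195, 192]
t=5: [142, 141, 141, 140, 141]
t=6: [296, 297, 297, 297, 297]
t=7: [170, 170, 170, 170, 170]
t=8: [210, 210, 210, 210, 210]
t=9: [90, 90, 90, 90, 90]
t=10: [270, 270, 270, 270, 270]
t=11: [90, 90, 90, 90, 90]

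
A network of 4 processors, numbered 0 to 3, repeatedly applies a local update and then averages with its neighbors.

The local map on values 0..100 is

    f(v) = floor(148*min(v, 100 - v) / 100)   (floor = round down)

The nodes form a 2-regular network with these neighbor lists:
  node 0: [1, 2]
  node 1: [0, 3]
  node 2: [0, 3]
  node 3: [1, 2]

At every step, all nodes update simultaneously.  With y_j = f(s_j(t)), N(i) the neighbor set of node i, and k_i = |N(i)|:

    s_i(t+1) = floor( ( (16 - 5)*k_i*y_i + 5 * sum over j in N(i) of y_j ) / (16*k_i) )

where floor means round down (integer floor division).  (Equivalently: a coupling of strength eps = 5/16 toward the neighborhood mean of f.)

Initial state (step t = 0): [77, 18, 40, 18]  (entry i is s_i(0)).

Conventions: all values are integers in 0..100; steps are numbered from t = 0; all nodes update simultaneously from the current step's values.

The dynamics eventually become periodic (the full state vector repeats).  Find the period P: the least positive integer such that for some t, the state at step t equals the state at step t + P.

Answer: 6
Key observation: The state at step 11, [71, 69, 71, 70], reappears at step 17 — and no state repeats earlier — so the cycle the system enters has period 6.

Derivation:
t=0: [77, 18, 40, 18]
t=1: [36, 27, 49, 31]
t=2: [53, 42, 64, 48]
t=3: [65, 64, 58, 66]
t=4: [53, 52, 58, 52]
t=5: [68, 70, 64, 69]
t=6: [47, 44, 50, 46]
t=7: [69, 66, 72, 68]
t=8: [45, 48, 42, 46]
t=9: [66, 69, 63, 67]
t=10: [49, 46, 52, 48]
t=11: [71, 69, 71, 70]
t=12: [42, 44, 42, 43]
t=13: [62, 64, 62, 63]
t=14: [55, 53, 55, 54]
t=15: [66, 68, 66, 67]
t=16: [49, 47, 49, 48]
t=17: [71, 69, 71, 70]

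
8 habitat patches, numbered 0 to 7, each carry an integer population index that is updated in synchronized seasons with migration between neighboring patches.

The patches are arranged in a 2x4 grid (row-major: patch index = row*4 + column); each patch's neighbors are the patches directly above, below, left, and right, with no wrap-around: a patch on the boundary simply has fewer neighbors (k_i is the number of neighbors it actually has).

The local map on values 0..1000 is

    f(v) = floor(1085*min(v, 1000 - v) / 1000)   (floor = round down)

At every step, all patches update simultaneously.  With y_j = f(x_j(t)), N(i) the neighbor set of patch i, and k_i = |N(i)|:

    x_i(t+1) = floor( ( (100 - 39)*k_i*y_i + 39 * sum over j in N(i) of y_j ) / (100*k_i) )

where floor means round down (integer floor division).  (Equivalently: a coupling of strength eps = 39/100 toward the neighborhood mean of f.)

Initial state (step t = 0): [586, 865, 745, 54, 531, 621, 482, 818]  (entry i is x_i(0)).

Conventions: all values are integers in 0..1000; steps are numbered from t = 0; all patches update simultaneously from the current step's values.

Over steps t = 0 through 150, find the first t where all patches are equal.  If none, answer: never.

Simulating step by step:
t=0: [586, 865, 745, 54, 531, 621, 482, 818]  (not all equal)
t=1: [401, 236, 262, 127, 477, 403, 433, 233]  (not all equal)
t=2: [416, 306, 285, 188, 485, 428, 412, 271]  (not all equal)
t=3: [442, 361, 316, 241, 499, 452, 411, 306]  (not all equal)
t=4: [473, 408, 351, 290, 518, 477, 422, 340]  (not all equal)
t=5: [500, 452, 389, 337, 519, 500, 443, 374]  (not all equal)
t=6: [527, 494, 430, 383, 529, 524, 470, 411]  (not all equal)
t=7: [516, 520, 473, 430, 512, 516, 496, 451]  (not all equal)
t=8: [524, 520, 511, 479, 527, 526, 526, 494]  (not all equal)
t=9: [516, 520, 525, 524, 513, 514, 518, 527]  (not all equal)
t=10: [524, 520, 516, 515, 527, 525, 520, 515]  (not all equal)
t=11: [516, 519, 523, 525, 513, 516, 520, 524]  (not all equal)
t=12: [524, 521, 517, 515, 526, 524, 519, 516]  (not all equal)
t=13: [516, 518, 523, 525, 514, 516, 521, 524]  (not all equal)
t=14: [524, 522, 517, 515, 526, 524, 519, 516]  (not all equal)
t=15: [516, 518, 523, 525, 514, 516, 521, 524]  (not all equal)

Answer: never
Key observation: The state at step 13 reappears at step 15 — the system is in a cycle of period 2 from step 13 on.  No step 0..15 is synchronized, and the cycle repeats forever, so no step up to 150 (or ever) has all patches equal.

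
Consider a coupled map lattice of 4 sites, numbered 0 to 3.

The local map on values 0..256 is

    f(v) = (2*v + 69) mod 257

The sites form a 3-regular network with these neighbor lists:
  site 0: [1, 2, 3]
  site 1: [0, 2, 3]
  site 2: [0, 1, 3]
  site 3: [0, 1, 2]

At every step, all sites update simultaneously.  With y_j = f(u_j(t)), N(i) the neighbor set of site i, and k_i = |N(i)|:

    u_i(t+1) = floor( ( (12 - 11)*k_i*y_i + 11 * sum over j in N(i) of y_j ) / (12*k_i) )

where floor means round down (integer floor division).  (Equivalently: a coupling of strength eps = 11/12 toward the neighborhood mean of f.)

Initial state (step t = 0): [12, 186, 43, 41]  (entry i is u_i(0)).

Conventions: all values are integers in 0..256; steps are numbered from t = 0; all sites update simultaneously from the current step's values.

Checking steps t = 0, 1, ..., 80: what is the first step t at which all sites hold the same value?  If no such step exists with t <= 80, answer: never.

Answer: 5
Key observation: Synchronization is absorbing here: once all sites are equal they stay equal, and step 5 is the first all-equal step.

Derivation:
t=0: [12, 186, 43, 41]  (not all equal)
t=1: [157, 137, 143, 144]  (not all equal)
t=2: [97, 106, 103, 103]  (not all equal)
t=3: [18, 14, 16, 16]  (not all equal)
t=4: [100, 101, 101, 101]  (not all equal)
t=5: [13, 13, 13, 13]  (all equal)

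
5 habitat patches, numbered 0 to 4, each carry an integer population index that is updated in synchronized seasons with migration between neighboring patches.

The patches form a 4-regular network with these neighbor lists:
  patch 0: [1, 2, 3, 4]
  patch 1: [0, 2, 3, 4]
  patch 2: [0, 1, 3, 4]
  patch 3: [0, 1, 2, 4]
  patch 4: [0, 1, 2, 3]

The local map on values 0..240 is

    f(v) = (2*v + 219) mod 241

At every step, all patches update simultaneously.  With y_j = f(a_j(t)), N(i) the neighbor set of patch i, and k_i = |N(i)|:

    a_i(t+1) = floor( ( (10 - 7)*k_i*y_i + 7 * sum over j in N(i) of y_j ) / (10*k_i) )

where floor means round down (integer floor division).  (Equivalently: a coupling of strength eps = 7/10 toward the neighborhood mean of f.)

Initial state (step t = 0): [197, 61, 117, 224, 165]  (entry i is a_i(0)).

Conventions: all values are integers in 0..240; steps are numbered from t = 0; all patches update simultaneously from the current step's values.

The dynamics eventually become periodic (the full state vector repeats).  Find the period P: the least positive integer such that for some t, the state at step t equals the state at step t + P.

Simulating step by step:
t=0: [197, 61, 117, 224, 165]
t=1: [138, 134, 148, 144, 130]
t=2: [56, 55, 59, 58, 84]
t=3: [101, 100, 101, 101, 108]
t=4: [182, 181, 182, 182, 183]
t=5: [101, 100, 101, 101, 101]
t=6: [179, 179, 179, 179, 179]
t=7: [95, 95, 95, 95, 95]
t=8: [168, 168, 168, 168, 168]
t=9: [73, 73, 73, 73, 73]
t=10: [124, 124, 124, 124, 124]
t=11: [226, 226, 226, 226, 226]
t=12: [189, 189, 189, 189, 189]
t=13: [115, 115, 115, 115, 115]
t=14: [208, 208, 208, 208, 208]
t=15: [153, 153, 153, 153, 153]
t=16: [43, 43, 43, 43, 43]
t=17: [64, 64, 64, 64, 64]
t=18: [106, 106, 106, 106, 106]
t=19: [190, 190, 190, 190, 190]
t=20: [117, 117, 117, 117, 117]
t=21: [212, 212, 212, 212, 212]
t=22: [161, 161, 161, 161, 161]
t=23: [59, 59, 59, 59, 59]
t=24: [96, 96, 96, 96, 96]
t=25: [170, 170, 170, 170, 170]
t=26: [77, 77, 77, 77, 77]
t=27: [132, 132, 132, 132, 132]
t=28: [1, 1, 1, 1, 1]
t=29: [221, 221, 221, 221, 221]
t=30: [179, 179, 179, 179, 179]

Answer: 24
Key observation: The state at step 6, [179, 179, 179, 179, 179], reappears at step 30 — and no state repeats earlier — so the cycle the system enters has period 24.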